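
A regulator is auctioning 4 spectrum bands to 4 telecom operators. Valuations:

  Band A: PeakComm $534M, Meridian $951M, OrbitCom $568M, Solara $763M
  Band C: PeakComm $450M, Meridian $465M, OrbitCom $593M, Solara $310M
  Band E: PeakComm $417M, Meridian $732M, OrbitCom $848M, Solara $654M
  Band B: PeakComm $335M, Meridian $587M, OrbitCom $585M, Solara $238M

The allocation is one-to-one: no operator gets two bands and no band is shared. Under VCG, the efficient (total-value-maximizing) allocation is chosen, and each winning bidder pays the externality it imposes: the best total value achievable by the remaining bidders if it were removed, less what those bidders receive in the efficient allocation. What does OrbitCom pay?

Efficient allocation: PeakComm→Band C ($450M), Meridian→Band B ($587M), OrbitCom→Band E ($848M), Solara→Band A ($763M); total welfare W = $2648M.
OrbitCom receives Band E at value $848M, so the others get W − 848 = $1800M.
Without OrbitCom: best allocation of the remaining 3 bidders over all 4 bands is PeakComm→Band C ($450M), Meridian→Band A ($951M), Solara→Band E ($654M), total $2055M.
VCG payment = (others' best without OrbitCom) − (others' welfare with OrbitCom) = 2055 − 1800 = $255M.

OrbitCom pays $255M.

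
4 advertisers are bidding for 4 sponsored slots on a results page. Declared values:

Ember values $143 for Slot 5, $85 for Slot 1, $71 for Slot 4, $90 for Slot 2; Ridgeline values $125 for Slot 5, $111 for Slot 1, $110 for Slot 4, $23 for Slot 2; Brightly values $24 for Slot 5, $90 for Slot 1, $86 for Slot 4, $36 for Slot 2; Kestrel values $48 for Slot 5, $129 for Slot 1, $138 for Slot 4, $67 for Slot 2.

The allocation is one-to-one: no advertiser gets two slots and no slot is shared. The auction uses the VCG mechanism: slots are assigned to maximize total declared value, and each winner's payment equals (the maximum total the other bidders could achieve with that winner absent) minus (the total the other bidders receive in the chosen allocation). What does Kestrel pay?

Kestrel pays $38.

Efficient allocation: Ember→Slot 2 ($90), Ridgeline→Slot 5 ($125), Brightly→Slot 1 ($90), Kestrel→Slot 4 ($138); total welfare W = $443.
Kestrel receives Slot 4 at value $138, so the others get W − 138 = $305.
Without Kestrel: best allocation of the remaining 3 bidders over all 4 slots is Ember→Slot 5 ($143), Ridgeline→Slot 4 ($110), Brightly→Slot 1 ($90), total $343.
VCG payment = (others' best without Kestrel) − (others' welfare with Kestrel) = 343 − 305 = $38.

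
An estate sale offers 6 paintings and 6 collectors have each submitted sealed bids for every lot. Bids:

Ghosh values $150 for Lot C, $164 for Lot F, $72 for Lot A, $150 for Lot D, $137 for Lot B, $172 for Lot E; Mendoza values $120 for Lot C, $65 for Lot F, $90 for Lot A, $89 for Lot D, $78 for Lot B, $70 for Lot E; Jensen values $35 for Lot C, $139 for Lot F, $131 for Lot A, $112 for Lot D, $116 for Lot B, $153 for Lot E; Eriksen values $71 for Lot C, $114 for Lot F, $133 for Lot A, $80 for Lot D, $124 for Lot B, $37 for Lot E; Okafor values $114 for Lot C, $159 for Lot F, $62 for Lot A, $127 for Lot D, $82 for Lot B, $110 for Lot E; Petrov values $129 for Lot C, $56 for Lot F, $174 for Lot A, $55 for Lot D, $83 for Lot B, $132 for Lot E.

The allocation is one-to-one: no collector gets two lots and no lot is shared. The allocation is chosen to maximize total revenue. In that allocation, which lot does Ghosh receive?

Ghosh receives Lot D.

This is a one-to-one assignment (maximum-weight bipartite matching).
Optimal: Ghosh→Lot D ($150), Mendoza→Lot C ($120), Jensen→Lot E ($153), Eriksen→Lot B ($124), Okafor→Lot F ($159), Petrov→Lot A ($174) — total 150+120+153+124+159+174 = $880.
Max-entry greedy (repeatedly take the single best remaining cell) gives $861, worse by 19.
Next-best assignment: Ghosh→Lot F, Mendoza→Lot C, Jensen→Lot E, Eriksen→Lot B, Okafor→Lot D, Petrov→Lot A = $862.
Checked against all permutations: $880 is optimal.
Ghosh's own top lot is Lot E ($172), but forcing Ghosh→Lot E and reassigning the rest optimally gives only $861 — worse by 19.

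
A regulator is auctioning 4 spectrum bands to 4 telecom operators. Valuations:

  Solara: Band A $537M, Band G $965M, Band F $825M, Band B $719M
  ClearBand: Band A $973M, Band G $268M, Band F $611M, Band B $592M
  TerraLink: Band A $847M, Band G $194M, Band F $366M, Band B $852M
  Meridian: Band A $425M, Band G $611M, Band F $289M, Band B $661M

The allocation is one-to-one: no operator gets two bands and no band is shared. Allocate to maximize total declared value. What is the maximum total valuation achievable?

Maximum total: $3261M

Optimal: Solara→Band F ($825M), ClearBand→Band A ($973M), TerraLink→Band B ($852M), Meridian→Band G ($611M) — total 825+973+852+611 = $3261M.
Column-greedy (each band in turn goes to its best remaining operator) gives $2965M, worse by 296.
Swapping Meridian↔Solara (Meridian→Band F $289M, Solara→Band G $965M) loses 182.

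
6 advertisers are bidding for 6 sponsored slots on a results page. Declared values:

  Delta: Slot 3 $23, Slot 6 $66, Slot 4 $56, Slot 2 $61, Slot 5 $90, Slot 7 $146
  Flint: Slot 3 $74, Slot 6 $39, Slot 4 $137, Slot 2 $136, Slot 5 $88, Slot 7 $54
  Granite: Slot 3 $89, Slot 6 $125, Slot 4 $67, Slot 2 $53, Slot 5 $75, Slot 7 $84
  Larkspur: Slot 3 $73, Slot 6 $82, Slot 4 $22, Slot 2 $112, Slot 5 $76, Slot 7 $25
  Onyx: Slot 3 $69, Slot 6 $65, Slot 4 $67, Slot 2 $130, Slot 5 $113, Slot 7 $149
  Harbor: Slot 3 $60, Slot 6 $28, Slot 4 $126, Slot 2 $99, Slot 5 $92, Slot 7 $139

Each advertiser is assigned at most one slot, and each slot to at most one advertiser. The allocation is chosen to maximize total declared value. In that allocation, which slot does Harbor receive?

Harbor receives Slot 4.

This is a one-to-one assignment (maximum-weight bipartite matching).
Optimal: Delta→Slot 7 ($146), Flint→Slot 2 ($136), Granite→Slot 6 ($125), Larkspur→Slot 3 ($73), Onyx→Slot 5 ($113), Harbor→Slot 4 ($126) — total 146+136+125+73+113+126 = $719.
Column-greedy (each slot in turn goes to its best remaining advertiser) gives $676, worse by 43.
Swapping Granite↔Delta (Granite→Slot 7 $84, Delta→Slot 6 $66) loses 121.
Harbor's own top slot is Slot 7 ($139), but forcing Harbor→Slot 7 and reassigning the rest optimally gives only $694 — worse by 25.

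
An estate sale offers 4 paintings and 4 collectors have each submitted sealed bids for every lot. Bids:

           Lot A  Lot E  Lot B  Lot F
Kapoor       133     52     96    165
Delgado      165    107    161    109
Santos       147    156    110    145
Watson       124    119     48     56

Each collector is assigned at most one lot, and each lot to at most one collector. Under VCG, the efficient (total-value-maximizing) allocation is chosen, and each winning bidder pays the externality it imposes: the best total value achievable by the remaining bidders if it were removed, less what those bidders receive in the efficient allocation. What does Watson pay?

Efficient allocation: Kapoor→Lot F ($165), Delgado→Lot B ($161), Santos→Lot E ($156), Watson→Lot A ($124); total welfare W = $606.
Watson receives Lot A at value $124, so the others get W − 124 = $482.
Without Watson: best allocation of the remaining 3 bidders over all 4 lots is Kapoor→Lot F ($165), Delgado→Lot A ($165), Santos→Lot E ($156), total $486.
VCG payment = (others' best without Watson) − (others' welfare with Watson) = 486 − 482 = $4.

Watson pays $4.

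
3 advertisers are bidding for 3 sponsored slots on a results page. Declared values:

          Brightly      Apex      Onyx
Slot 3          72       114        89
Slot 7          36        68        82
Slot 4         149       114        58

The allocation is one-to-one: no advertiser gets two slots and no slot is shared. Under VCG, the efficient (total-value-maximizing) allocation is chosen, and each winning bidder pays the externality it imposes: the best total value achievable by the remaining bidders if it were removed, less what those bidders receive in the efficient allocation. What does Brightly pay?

Brightly pays $7.

Efficient allocation: Brightly→Slot 4 ($149), Apex→Slot 3 ($114), Onyx→Slot 7 ($82); total welfare W = $345.
Brightly receives Slot 4 at value $149, so the others get W − 149 = $196.
Without Brightly: best allocation of the remaining 2 bidders over all 3 slots is Apex→Slot 4 ($114), Onyx→Slot 3 ($89), total $203.
VCG payment = (others' best without Brightly) − (others' welfare with Brightly) = 203 − 196 = $7.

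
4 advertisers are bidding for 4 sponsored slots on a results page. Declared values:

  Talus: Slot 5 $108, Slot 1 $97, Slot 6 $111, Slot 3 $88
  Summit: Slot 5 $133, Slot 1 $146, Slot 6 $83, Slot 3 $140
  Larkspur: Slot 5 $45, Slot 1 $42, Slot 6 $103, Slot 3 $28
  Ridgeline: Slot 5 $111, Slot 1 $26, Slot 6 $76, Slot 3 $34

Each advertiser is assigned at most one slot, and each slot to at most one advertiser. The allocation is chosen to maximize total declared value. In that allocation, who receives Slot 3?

Summit receives Slot 3.

Optimal: Talus→Slot 1 ($97), Summit→Slot 3 ($140), Larkspur→Slot 6 ($103), Ridgeline→Slot 5 ($111) — total 97+140+103+111 = $451.
Row-greedy (each advertiser in turn takes its best remaining slot) gives $336, worse by 115.
Next-best assignment: Talus→Slot 3, Summit→Slot 1, Larkspur→Slot 6, Ridgeline→Slot 5 = $448.
Swapping Larkspur↔Talus (Larkspur→Slot 1 $42, Talus→Slot 6 $111) loses 47.
Summit's own top slot is Slot 1 ($146), but forcing Summit→Slot 1 and reassigning the rest optimally gives only $448 — worse by 3.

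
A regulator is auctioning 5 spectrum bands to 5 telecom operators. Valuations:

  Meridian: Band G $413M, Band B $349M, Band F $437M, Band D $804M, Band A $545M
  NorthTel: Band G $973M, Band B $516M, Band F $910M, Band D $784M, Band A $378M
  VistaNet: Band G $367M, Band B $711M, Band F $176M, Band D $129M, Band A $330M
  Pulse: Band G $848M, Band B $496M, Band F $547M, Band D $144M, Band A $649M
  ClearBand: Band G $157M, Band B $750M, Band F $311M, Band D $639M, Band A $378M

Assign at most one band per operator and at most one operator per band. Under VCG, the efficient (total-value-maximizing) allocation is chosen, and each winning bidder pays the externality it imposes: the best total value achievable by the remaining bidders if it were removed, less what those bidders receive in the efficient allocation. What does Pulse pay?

Efficient allocation: Meridian→Band A ($545M), NorthTel→Band F ($910M), VistaNet→Band B ($711M), Pulse→Band G ($848M), ClearBand→Band D ($639M); total welfare W = $3653M.
Pulse receives Band G at value $848M, so the others get W − 848 = $2805M.
Without Pulse: best allocation of the remaining 4 bidders over all 5 bands is Meridian→Band A ($545M), NorthTel→Band G ($973M), VistaNet→Band B ($711M), ClearBand→Band D ($639M), total $2868M.
VCG payment = (others' best without Pulse) − (others' welfare with Pulse) = 2868 − 2805 = $63M.

Pulse pays $63M.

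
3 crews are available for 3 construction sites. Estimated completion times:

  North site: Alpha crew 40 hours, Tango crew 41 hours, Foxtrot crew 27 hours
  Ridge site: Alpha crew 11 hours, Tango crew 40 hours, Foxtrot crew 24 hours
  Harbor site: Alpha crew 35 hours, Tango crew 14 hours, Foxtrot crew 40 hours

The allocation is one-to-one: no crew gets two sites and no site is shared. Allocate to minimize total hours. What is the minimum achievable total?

Min total: 52 hours

Optimal: Alpha crew→Ridge site (11 hours), Tango crew→Harbor site (14 hours), Foxtrot crew→North site (27 hours) — total 11+14+27 = 52 hours.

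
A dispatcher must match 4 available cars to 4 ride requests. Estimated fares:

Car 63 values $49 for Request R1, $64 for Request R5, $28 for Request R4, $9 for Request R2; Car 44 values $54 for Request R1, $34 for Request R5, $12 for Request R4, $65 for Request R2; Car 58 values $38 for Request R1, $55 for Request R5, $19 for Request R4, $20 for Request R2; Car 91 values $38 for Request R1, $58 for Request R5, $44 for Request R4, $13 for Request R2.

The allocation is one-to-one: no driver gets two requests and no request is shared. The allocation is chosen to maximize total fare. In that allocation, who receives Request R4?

Car 91 receives Request R4.

This is a one-to-one assignment (maximum-weight bipartite matching).
Optimal: Car 63→Request R1 ($49), Car 44→Request R2 ($65), Car 58→Request R5 ($55), Car 91→Request R4 ($44) — total 49+65+55+44 = $213.
Row-greedy (each driver in turn takes its best remaining request) gives $211, worse by 2.
Checked against all permutations: $213 is optimal.
Car 91's own top request is Request R5 ($58), but forcing Car 91→Request R5 and reassigning the rest optimally gives only $191 — worse by 22.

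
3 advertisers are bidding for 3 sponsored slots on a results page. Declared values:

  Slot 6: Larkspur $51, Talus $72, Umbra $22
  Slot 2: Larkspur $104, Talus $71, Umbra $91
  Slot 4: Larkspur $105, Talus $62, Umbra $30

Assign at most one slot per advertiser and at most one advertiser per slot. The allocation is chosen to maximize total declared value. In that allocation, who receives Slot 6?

Talus receives Slot 6.

Optimal: Larkspur→Slot 4 ($105), Talus→Slot 6 ($72), Umbra→Slot 2 ($91) — total 105+72+91 = $268.
Column-greedy (each slot in turn goes to its best remaining advertiser) gives $206, worse by 62.
Swapping Talus↔Umbra (Talus→Slot 2 $71, Umbra→Slot 6 $22) loses 70.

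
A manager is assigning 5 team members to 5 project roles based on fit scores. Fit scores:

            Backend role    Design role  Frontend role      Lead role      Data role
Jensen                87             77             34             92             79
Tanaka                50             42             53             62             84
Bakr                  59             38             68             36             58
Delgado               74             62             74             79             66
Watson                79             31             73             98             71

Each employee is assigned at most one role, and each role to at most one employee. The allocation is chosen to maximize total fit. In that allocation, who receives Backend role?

Delgado receives Backend role.

Optimal: Jensen→Design role (77 pts), Tanaka→Data role (84 pts), Bakr→Frontend role (68 pts), Delgado→Backend role (74 pts), Watson→Lead role (98 pts) — total 77+84+68+74+98 = 401 pts.
Column-greedy (each role in turn goes to its best remaining employee) gives 342 pts, worse by 59.
Next-best assignment: Jensen→Backend role, Tanaka→Data role, Bakr→Frontend role, Delgado→Design role, Watson→Lead role = 399 pts.
Delgado's own top role is Lead role (79 pts), but forcing Delgado→Lead role and reassigning the rest optimally gives only 387 pts — worse by 14.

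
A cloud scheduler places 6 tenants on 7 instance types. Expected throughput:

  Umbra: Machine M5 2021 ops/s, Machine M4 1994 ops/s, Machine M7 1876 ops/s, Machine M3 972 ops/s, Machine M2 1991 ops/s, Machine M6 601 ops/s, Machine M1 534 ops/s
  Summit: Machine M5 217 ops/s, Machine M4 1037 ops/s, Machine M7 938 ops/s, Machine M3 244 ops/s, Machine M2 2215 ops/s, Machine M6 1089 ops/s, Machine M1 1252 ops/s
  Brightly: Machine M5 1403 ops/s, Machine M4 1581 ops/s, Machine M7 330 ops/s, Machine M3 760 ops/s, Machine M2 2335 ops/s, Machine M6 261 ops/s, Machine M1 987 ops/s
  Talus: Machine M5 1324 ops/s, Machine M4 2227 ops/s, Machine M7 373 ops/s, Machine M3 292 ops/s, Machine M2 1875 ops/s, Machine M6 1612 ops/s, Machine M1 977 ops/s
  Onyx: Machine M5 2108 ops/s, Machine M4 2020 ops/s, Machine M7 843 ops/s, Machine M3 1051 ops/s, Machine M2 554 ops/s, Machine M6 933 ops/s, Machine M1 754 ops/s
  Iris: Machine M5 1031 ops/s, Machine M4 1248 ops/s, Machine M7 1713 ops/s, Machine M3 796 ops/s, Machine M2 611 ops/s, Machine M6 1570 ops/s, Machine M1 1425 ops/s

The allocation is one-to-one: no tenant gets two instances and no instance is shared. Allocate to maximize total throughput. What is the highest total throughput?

Maximum total: 11368 ops/s

Optimal: Umbra→Machine M7 (1876 ops/s), Summit→Machine M1 (1252 ops/s), Brightly→Machine M2 (2335 ops/s), Talus→Machine M4 (2227 ops/s), Onyx→Machine M5 (2108 ops/s), Iris→Machine M6 (1570 ops/s) — total 1876+1252+2335+2227+2108+1570 = 11368 ops/s.
Column-greedy (each instance in turn goes to its best remaining tenant) gives 10431 ops/s, worse by 937.
Swapping Onyx↔Talus (Onyx→Machine M4 2020 ops/s, Talus→Machine M5 1324 ops/s) loses 991.
Checked against all permutations: 11368 ops/s is optimal.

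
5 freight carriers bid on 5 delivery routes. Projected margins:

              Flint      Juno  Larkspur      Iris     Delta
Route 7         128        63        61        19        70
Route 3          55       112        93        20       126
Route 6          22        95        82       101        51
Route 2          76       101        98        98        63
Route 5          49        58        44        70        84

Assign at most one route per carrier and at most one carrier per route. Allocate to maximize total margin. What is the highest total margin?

Max total: $523k

Treat this as an assignment problem: match each carrier to one route.
Optimal: Flint→Route 7 ($128k), Juno→Route 3 ($112k), Larkspur→Route 2 ($98k), Iris→Route 6 ($101k), Delta→Route 5 ($84k) — total 128+112+98+101+84 = $523k.
Column-greedy (each route in turn goes to its best remaining carrier) gives $500k, worse by 23.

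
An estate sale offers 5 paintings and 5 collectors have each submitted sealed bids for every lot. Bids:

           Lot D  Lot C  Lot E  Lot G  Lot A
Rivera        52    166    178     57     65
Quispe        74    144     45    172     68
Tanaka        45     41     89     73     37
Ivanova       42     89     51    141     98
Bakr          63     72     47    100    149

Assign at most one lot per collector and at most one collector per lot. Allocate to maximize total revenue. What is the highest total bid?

Treat this as an assignment problem: match each collector to one lot.
Optimal: Rivera→Lot E ($178), Quispe→Lot C ($144), Tanaka→Lot D ($45), Ivanova→Lot G ($141), Bakr→Lot A ($149) — total 178+144+45+141+149 = $657.
Column-greedy (each lot in turn goes to its best remaining collector) gives $619, worse by 38.

Maximum total: $657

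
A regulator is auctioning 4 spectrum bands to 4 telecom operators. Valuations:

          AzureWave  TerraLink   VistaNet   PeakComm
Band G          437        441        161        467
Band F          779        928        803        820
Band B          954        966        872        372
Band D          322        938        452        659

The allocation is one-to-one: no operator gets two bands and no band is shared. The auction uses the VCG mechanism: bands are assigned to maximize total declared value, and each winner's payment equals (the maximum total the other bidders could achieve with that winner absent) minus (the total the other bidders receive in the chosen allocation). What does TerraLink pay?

Efficient allocation: AzureWave→Band B ($954M), TerraLink→Band D ($938M), VistaNet→Band F ($803M), PeakComm→Band G ($467M); total welfare W = $3162M.
TerraLink receives Band D at value $938M, so the others get W − 938 = $2224M.
Without TerraLink: best allocation of the remaining 3 bidders over all 4 bands is AzureWave→Band B ($954M), VistaNet→Band F ($803M), PeakComm→Band D ($659M), total $2416M.
VCG payment = (others' best without TerraLink) − (others' welfare with TerraLink) = 2416 − 2224 = $192M.

TerraLink pays $192M.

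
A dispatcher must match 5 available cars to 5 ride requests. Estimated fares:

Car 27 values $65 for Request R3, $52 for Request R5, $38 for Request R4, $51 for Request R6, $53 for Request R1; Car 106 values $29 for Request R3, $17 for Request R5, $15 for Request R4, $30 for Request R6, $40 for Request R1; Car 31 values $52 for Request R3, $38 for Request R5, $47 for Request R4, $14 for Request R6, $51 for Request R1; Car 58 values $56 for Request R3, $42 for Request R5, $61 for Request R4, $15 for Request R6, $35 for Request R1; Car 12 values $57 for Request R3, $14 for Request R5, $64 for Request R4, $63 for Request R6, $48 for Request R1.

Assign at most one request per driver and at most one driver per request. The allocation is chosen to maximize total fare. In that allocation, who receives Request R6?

Optimal: Car 27→Request R5 ($52), Car 106→Request R1 ($40), Car 31→Request R3 ($52), Car 58→Request R4 ($61), Car 12→Request R6 ($63) — total 52+40+52+61+63 = $268.
Max-entry greedy (repeatedly take the single best remaining cell) gives $252, worse by 16.
Car 12's own top request is Request R4 ($64), but forcing Car 12→Request R4 and reassigning the rest optimally gives only $253 — worse by 15.

Car 12 receives Request R6.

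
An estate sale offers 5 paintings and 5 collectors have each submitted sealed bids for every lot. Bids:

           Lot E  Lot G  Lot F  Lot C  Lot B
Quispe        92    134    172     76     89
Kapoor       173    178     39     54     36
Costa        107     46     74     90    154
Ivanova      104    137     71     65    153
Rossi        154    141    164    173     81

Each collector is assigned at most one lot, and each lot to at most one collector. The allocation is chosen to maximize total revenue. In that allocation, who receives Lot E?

Kapoor receives Lot E.

Optimal: Quispe→Lot F ($172), Kapoor→Lot E ($173), Costa→Lot B ($154), Ivanova→Lot G ($137), Rossi→Lot C ($173) — total 172+173+154+137+173 = $809.
Max-entry greedy (repeatedly take the single best remaining cell) gives $781, worse by 28.
Kapoor's own top lot is Lot G ($178), but forcing Kapoor→Lot G and reassigning the rest optimally gives only $783 — worse by 26.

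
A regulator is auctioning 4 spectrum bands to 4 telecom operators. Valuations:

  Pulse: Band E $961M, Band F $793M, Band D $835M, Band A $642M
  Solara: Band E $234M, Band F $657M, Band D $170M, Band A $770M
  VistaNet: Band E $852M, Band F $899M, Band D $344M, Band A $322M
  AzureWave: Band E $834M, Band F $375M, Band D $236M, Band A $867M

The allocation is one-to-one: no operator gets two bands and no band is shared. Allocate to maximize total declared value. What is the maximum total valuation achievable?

Optimal: Pulse→Band D ($835M), Solara→Band A ($770M), VistaNet→Band F ($899M), AzureWave→Band E ($834M) — total 835+770+899+834 = $3338M.
Max-entry greedy (repeatedly take the single best remaining cell) gives $2897M, worse by 441.
Next-best assignment: Pulse→Band D, Solara→Band F, VistaNet→Band E, AzureWave→Band A = $3211M.
Every other assignment is strictly worse.

Max total: $3338M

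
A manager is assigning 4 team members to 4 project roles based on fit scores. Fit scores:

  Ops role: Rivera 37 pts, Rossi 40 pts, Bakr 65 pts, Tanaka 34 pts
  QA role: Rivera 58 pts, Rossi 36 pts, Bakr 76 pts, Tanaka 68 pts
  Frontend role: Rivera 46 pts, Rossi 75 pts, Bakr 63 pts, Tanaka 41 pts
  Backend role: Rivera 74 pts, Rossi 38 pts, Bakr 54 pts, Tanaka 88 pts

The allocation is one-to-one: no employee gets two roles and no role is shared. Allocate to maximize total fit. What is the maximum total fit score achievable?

Max total: 286 pts

This is a one-to-one assignment (maximum-weight bipartite matching).
Optimal: Rivera→QA role (58 pts), Rossi→Frontend role (75 pts), Bakr→Ops role (65 pts), Tanaka→Backend role (88 pts) — total 58+75+65+88 = 286 pts.
Max-entry greedy (repeatedly take the single best remaining cell) gives 276 pts, worse by 10.
Next-best assignment: Rivera→Backend role, Rossi→Frontend role, Bakr→Ops role, Tanaka→QA role = 282 pts.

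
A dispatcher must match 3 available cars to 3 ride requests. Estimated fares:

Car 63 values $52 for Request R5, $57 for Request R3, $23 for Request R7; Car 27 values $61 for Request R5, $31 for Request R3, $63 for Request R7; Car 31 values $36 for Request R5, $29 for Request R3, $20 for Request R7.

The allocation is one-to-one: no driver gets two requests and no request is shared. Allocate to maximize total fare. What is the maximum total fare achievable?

Maximum total: $156

This is a one-to-one assignment (maximum-weight bipartite matching).
Optimal: Car 63→Request R3 ($57), Car 27→Request R7 ($63), Car 31→Request R5 ($36) — total 57+63+36 = $156.
Column-greedy (each request in turn goes to its best remaining driver) gives $138, worse by 18.
No other one-to-one assignment exceeds $156.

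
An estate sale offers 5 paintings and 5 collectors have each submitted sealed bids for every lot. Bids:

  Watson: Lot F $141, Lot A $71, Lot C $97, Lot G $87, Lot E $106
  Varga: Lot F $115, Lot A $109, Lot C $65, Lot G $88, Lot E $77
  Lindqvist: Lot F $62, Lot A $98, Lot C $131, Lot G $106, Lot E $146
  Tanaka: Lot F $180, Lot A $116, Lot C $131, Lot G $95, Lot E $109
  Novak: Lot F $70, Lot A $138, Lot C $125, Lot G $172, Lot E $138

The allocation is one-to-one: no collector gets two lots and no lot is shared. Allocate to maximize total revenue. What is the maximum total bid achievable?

Max total: $704

Optimal: Watson→Lot C ($97), Varga→Lot A ($109), Lindqvist→Lot E ($146), Tanaka→Lot F ($180), Novak→Lot G ($172) — total 97+109+146+180+172 = $704.
Column-greedy (each lot in turn goes to its best remaining collector) gives $643, worse by 61.
Next-best assignment: Watson→Lot F, Varga→Lot A, Lindqvist→Lot E, Tanaka→Lot C, Novak→Lot G = $699.
Swapping Varga↔Lindqvist (Varga→Lot E $77, Lindqvist→Lot A $98) loses 80.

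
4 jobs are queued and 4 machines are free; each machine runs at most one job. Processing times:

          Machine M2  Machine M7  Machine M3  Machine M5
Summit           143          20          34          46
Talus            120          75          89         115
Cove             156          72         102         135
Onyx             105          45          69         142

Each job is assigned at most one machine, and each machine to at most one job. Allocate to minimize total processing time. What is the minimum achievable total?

Treat this as an assignment problem: match each job to one machine.
Optimal: Summit→Machine M5 (46 min), Talus→Machine M2 (120 min), Cove→Machine M7 (72 min), Onyx→Machine M3 (69 min) — total 46+120+72+69 = 307 min.
Column-greedy (each machine in turn goes to its cheapest remaining job) gives 349 min, worse by 42.
Next-best assignment: Summit→Machine M5, Talus→Machine M3, Cove→Machine M7, Onyx→Machine M2 = 312 min.

Minimum total: 307 min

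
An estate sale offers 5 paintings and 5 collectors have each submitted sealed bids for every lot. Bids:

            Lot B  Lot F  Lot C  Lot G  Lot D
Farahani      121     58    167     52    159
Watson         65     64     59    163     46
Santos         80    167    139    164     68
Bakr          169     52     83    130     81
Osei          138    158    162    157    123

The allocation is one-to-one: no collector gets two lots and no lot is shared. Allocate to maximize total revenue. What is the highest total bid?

Max total: $820

Optimal: Farahani→Lot D ($159), Watson→Lot G ($163), Santos→Lot F ($167), Bakr→Lot B ($169), Osei→Lot C ($162) — total 159+163+167+169+162 = $820.
Row-greedy (each collector in turn takes its best remaining lot) gives $789, worse by 31.
Swapping Farahani↔Santos (Farahani→Lot F $58, Santos→Lot D $68) loses 200.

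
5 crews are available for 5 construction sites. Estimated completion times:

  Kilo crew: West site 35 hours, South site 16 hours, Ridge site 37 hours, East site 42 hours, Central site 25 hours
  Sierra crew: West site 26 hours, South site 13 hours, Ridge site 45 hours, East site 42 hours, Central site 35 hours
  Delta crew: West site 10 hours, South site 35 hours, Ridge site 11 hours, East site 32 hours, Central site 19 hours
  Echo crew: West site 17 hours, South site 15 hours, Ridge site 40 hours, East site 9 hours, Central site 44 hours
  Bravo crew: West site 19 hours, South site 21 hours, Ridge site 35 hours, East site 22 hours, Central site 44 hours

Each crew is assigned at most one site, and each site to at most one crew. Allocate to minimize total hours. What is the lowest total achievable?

Min total: 77 hours

This is the linear assignment problem.
Optimal: Kilo crew→Central site (25 hours), Sierra crew→South site (13 hours), Delta crew→Ridge site (11 hours), Echo crew→East site (9 hours), Bravo crew→West site (19 hours) — total 25+13+11+9+19 = 77 hours.
Min-entry greedy (repeatedly take the single cheapest remaining cell) gives 92 hours, worse by 15.
Next-best assignment: Kilo crew→Central site, Sierra crew→South site, Delta crew→Ridge site, Echo crew→West site, Bravo crew→East site = 88 hours.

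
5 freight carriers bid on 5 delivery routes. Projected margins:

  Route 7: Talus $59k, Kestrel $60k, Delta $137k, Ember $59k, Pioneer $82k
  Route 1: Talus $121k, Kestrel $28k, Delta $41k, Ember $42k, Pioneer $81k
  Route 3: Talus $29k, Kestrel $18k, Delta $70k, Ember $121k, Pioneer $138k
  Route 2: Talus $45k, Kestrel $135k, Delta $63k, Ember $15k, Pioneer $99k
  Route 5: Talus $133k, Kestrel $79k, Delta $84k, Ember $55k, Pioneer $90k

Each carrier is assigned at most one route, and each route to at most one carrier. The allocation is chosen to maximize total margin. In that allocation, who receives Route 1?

Pioneer receives Route 1.

This is a one-to-one assignment (maximum-weight bipartite matching).
Optimal: Talus→Route 5 ($133k), Kestrel→Route 2 ($135k), Delta→Route 7 ($137k), Ember→Route 3 ($121k), Pioneer→Route 1 ($81k) — total 133+135+137+121+81 = $607k.
Column-greedy (each route in turn goes to its best remaining carrier) gives $586k, worse by 21.
Next-best assignment: Talus→Route 1, Kestrel→Route 2, Delta→Route 7, Ember→Route 3, Pioneer→Route 5 = $604k.
Pioneer's own top route is Route 3 ($138k), but forcing Pioneer→Route 3 and reassigning the rest optimally gives only $586k — worse by 21.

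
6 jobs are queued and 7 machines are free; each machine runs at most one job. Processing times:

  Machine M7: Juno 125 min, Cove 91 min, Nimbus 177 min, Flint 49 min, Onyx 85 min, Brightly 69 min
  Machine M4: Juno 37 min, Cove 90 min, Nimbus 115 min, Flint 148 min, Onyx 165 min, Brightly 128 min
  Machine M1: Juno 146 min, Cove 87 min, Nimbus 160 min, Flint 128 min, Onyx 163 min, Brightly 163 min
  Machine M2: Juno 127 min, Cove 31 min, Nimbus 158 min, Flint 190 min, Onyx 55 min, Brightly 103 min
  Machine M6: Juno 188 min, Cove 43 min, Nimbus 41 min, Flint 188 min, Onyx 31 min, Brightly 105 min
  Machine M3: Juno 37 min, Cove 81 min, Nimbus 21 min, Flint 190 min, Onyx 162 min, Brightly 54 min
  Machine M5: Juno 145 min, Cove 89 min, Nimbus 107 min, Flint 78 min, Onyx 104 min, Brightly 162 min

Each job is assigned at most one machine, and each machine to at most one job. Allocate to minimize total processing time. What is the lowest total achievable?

Min total: 267 min

This is a one-to-one assignment (minimum-cost bipartite matching).
Optimal: Juno→Machine M4 (37 min), Cove→Machine M2 (31 min), Nimbus→Machine M3 (21 min), Flint→Machine M5 (78 min), Onyx→Machine M6 (31 min), Brightly→Machine M7 (69 min) — total 37+31+21+78+31+69 = 267 min.
Min-entry greedy (repeatedly take the single cheapest remaining cell) gives 331 min, worse by 64.
Swapping Cove↔Juno (Cove→Machine M4 90 min, Juno→Machine M2 127 min) adds 149.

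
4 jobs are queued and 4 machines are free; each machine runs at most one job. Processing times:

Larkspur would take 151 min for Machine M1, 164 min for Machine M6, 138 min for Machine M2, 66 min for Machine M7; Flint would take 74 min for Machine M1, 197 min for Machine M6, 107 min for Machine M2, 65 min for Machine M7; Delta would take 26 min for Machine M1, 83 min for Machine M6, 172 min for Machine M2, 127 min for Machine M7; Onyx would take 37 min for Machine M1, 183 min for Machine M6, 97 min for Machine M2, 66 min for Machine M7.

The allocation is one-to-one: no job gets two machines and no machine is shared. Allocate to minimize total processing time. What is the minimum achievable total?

Optimal: Larkspur→Machine M7 (66 min), Flint→Machine M2 (107 min), Delta→Machine M6 (83 min), Onyx→Machine M1 (37 min) — total 66+107+83+37 = 293 min.

Min total: 293 min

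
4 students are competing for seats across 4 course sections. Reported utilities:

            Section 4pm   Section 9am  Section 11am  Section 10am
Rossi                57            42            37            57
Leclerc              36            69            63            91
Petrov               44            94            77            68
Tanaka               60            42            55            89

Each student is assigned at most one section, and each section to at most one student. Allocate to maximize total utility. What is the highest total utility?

Max total: 303 points

This is a one-to-one assignment (maximum-weight bipartite matching).
Optimal: Rossi→Section 4pm (57 points), Leclerc→Section 11am (63 points), Petrov→Section 9am (94 points), Tanaka→Section 10am (89 points) — total 57+63+94+89 = 303 points.
Row-greedy (each student in turn takes its best remaining section) gives 297 points, worse by 6.
Swapping Leclerc↔Tanaka (Leclerc→Section 10am 91 points, Tanaka→Section 11am 55 points) loses 6.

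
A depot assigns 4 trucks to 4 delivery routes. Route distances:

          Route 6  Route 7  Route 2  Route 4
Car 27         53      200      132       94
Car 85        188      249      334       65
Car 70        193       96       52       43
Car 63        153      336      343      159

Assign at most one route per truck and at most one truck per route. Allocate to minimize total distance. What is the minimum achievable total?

Minimum total: 446 km

Treat this as an assignment problem: match each truck to one route.
Optimal: Car 27→Route 2 (132 km), Car 85→Route 4 (65 km), Car 70→Route 7 (96 km), Car 63→Route 6 (153 km) — total 132+65+96+153 = 446 km.
Column-greedy (each route in turn goes to its cheapest remaining truck) gives 642 km, worse by 196.
Checked against all permutations: 446 km is optimal.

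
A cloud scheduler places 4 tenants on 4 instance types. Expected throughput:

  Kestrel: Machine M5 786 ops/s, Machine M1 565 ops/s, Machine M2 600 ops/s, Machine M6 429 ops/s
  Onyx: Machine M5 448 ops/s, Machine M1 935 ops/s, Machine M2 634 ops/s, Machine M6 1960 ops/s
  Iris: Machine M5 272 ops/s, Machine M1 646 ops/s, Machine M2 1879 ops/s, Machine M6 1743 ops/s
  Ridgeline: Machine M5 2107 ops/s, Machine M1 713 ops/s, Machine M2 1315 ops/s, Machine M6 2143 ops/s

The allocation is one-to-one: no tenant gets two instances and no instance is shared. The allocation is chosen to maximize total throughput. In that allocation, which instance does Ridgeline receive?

Optimal: Kestrel→Machine M1 (565 ops/s), Onyx→Machine M6 (1960 ops/s), Iris→Machine M2 (1879 ops/s), Ridgeline→Machine M5 (2107 ops/s) — total 565+1960+1879+2107 = 6511 ops/s.
Column-greedy (each instance in turn goes to its best remaining tenant) gives 5350 ops/s, worse by 1161.
Swapping Onyx↔Kestrel (Onyx→Machine M1 935 ops/s, Kestrel→Machine M6 429 ops/s) loses 1161.
Ridgeline's own top instance is Machine M6 (2143 ops/s), but forcing Ridgeline→Machine M6 and reassigning the rest optimally gives only 5743 ops/s — worse by 768.

Ridgeline receives Machine M5.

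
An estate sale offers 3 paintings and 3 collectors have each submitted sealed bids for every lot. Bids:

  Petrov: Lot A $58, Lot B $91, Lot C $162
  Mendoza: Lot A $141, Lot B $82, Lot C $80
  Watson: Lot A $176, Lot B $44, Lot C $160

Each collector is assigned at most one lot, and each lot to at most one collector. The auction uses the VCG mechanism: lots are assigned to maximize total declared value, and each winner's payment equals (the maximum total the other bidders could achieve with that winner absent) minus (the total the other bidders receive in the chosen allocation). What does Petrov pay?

Efficient allocation: Petrov→Lot C ($162), Mendoza→Lot B ($82), Watson→Lot A ($176); total welfare W = $420.
Petrov receives Lot C at value $162, so the others get W − 162 = $258.
Without Petrov: best allocation of the remaining 2 bidders over all 3 lots is Mendoza→Lot A ($141), Watson→Lot C ($160), total $301.
VCG payment = (others' best without Petrov) − (others' welfare with Petrov) = 301 − 258 = $43.

Petrov pays $43.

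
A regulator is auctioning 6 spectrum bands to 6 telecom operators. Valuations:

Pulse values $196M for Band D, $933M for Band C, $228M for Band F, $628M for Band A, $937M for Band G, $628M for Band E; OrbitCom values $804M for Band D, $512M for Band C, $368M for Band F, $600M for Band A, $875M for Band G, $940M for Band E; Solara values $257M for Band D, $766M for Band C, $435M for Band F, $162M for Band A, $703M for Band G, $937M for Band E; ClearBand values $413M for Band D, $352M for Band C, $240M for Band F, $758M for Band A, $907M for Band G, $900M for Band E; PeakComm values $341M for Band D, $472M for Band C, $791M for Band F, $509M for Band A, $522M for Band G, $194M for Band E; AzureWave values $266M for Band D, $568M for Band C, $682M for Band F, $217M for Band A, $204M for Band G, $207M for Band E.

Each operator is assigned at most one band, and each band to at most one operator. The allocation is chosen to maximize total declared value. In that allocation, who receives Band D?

OrbitCom receives Band D.

Optimal: Pulse→Band G ($937M), OrbitCom→Band D ($804M), Solara→Band E ($937M), ClearBand→Band A ($758M), PeakComm→Band F ($791M), AzureWave→Band C ($568M) — total 937+804+937+758+791+568 = $4795M.
Column-greedy (each band in turn goes to its best remaining operator) gives $4196M, worse by 599.
Next-best assignment: Pulse→Band C, OrbitCom→Band D, Solara→Band E, ClearBand→Band G, PeakComm→Band A, AzureWave→Band F = $4772M.
OrbitCom's own top band is Band E ($940M), but forcing OrbitCom→Band E and reassigning the rest optimally gives only $4458M — worse by 337.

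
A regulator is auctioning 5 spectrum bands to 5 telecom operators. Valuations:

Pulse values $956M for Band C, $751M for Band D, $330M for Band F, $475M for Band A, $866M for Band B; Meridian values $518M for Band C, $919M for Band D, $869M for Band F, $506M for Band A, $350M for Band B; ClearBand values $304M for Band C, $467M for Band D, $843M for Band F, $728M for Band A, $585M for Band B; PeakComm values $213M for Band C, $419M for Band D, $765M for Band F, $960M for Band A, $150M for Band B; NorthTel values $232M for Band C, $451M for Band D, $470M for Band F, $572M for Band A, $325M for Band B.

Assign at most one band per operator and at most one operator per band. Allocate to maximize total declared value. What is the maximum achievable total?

Max total: $4003M

Optimal: Pulse→Band C ($956M), Meridian→Band D ($919M), ClearBand→Band F ($843M), PeakComm→Band A ($960M), NorthTel→Band B ($325M) — total 956+919+843+960+325 = $4003M.
Next-best assignment: Pulse→Band C, Meridian→Band D, ClearBand→Band B, PeakComm→Band A, NorthTel→Band F = $3890M.
Swapping Pulse↔ClearBand (Pulse→Band F $330M, ClearBand→Band C $304M) loses 1165.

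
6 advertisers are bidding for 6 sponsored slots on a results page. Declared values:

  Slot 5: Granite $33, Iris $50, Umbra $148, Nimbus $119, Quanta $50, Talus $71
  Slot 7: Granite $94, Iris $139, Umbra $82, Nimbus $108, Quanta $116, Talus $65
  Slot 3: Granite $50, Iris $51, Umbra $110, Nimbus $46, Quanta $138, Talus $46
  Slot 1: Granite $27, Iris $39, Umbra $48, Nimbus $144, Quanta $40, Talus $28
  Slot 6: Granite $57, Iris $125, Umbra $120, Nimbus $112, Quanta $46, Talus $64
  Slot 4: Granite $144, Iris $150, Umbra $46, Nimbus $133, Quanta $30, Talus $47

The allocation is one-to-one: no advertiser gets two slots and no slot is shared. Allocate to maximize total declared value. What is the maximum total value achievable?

Maximum total: $777

Optimal: Granite→Slot 4 ($144), Iris→Slot 7 ($139), Umbra→Slot 5 ($148), Nimbus→Slot 1 ($144), Quanta→Slot 3 ($138), Talus→Slot 6 ($64) — total 144+139+148+144+138+64 = $777.
Max-entry greedy (repeatedly take the single best remaining cell) gives $738, worse by 39.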